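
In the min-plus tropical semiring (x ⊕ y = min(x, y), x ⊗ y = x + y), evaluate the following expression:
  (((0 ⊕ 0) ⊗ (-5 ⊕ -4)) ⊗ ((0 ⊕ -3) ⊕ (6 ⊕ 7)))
(((0 ⊕ 0) ⊗ (-5 ⊕ -4)) ⊗ ((0 ⊕ -3) ⊕ (6 ⊕ 7))) = -8

Expand innermost to outermost. Recall ⊕ takes the minimum of its arguments and ⊗ takes their sum. Working out the expression (((0 ⊕ 0) ⊗ (-5 ⊕ -4)) ⊗ ((0 ⊕ -3) ⊕ (6 ⊕ 7))) gives -8.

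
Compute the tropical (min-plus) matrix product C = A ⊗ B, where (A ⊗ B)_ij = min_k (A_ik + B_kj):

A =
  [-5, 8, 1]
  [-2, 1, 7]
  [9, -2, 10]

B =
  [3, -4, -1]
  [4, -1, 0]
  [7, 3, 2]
A ⊗ B =
  [-2, -9, -6]
  [1, -6, -3]
  [2, -3, -2]

Apply the min-plus product entry-by-entry:
  C[0][0] = min over k of (A[0][0] + B[0][0] = -5 + 3 = -2, A[0][1] + B[1][0] = 8 + 4 = 12, A[0][2] + B[2][0] = 1 + 7 = 8) = -2 (attained at k = 0)
  C[0][1] = min over k of (A[0][0] + B[0][1] = -5 + -4 = -9, A[0][1] + B[1][1] = 8 + -1 = 7, A[0][2] + B[2][1] = 1 + 3 = 4) = -9 (attained at k = 0)
  C[0][2] = min over k of (A[0][0] + B[0][2] = -5 + -1 = -6, A[0][1] + B[1][2] = 8 + 0 = 8, A[0][2] + B[2][2] = 1 + 2 = 3) = -6 (attained at k = 0)
  C[1][0] = min over k of (A[1][0] + B[0][0] = -2 + 3 = 1, A[1][1] + B[1][0] = 1 + 4 = 5, A[1][2] + B[2][0] = 7 + 7 = 14) = 1 (attained at k = 0)
  C[1][1] = min over k of (A[1][0] + B[0][1] = -2 + -4 = -6, A[1][1] + B[1][1] = 1 + -1 = 0, A[1][2] + B[2][1] = 7 + 3 = 10) = -6 (attained at k = 0)
  C[1][2] = min over k of (A[1][0] + B[0][2] = -2 + -1 = -3, A[1][1] + B[1][2] = 1 + 0 = 1, A[1][2] + B[2][2] = 7 + 2 = 9) = -3 (attained at k = 0)
  C[2][0] = min over k of (A[2][0] + B[0][0] = 9 + 3 = 12, A[2][1] + B[1][0] = -2 + 4 = 2, A[2][2] + B[2][0] = 10 + 7 = 17) = 2 (attained at k = 1)
  C[2][1] = min over k of (A[2][0] + B[0][1] = 9 + -4 = 5, A[2][1] + B[1][1] = -2 + -1 = -3, A[2][2] + B[2][1] = 10 + 3 = 13) = -3 (attained at k = 1)
  C[2][2] = min over k of (A[2][0] + B[0][2] = 9 + -1 = 8, A[2][1] + B[1][2] = -2 + 0 = -2, A[2][2] + B[2][2] = 10 + 2 = 12) = -2 (attained at k = 1)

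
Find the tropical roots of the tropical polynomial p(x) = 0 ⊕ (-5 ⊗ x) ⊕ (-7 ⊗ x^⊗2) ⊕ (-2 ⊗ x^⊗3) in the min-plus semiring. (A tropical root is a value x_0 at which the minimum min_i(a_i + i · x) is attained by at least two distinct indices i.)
Roots: {-5, 2, 5}

Each tropical root is a break point of the lower envelope of the lines y = a_i + i · x (there are 4 lines, with slopes 0, 1, ..., 3). Only the lines that attain the minimum somewhere contribute to roots; other lines are dominated. Here the surviving (envelope) indices are i = 3, i = 2, i = 1, i = 0.
Intersections between consecutive envelope lines give the roots: for adjacent envelope indices i < j the intersection is x = (a_i − a_j) / (j − i). Reading off the sorted break points: {-5, 2, 5}.
Verification: at each break x_0, at least two indices attain the minimum of min_i(a_i + i · x_0).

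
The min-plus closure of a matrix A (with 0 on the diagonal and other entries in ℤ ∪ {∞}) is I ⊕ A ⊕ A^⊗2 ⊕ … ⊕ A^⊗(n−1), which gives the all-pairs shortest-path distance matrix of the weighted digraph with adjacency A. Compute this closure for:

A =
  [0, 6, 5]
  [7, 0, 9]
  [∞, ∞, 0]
Closure =
  [0, 6, 5]
  [7, 0, 9]
  [∞, ∞, 0]

This is the Floyd-Warshall all-pairs shortest-path computation. For each intermediate vertex k = 0, 1, …, 2, update dist[i][j] ← min(dist[i][j], dist[i][k] + dist[k][j]). The final matrix gives, for each (i, j), the minimum total weight of any directed path from i to j (possibly empty when i = j).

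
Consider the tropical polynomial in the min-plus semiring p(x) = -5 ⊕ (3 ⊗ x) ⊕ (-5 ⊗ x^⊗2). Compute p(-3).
p(-3) = -11

A tropical monomial a ⊗ x^⊗i evaluates to a + i · x. Evaluating each term at x = -3:
  Term 0 contributes -5 + 0 · -3 = -5
  Term 1 contributes 3 + 1 · -3 = 0
  Term 2 contributes -5 + 2 · -3 = -11
p(-3) = ⊕ of these = min[-5, 0, -11] = -11.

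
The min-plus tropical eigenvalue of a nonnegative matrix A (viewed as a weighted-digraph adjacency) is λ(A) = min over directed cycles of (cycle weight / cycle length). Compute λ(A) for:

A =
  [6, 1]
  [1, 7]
λ(A) = 1

Enumerate directed cycles and compute their means (weight / length). Sample:
  cycle 0 → 0: weight = 6, length = 1, mean = 6/1 ≈ 6.000
  cycle 1 → 1: weight = 7, length = 1, mean = 7/1 ≈ 7.000
  cycle 0 → 1 → 0: weight = 2, length = 2, mean = 2/2 ≈ 1.000
  cycle 1 → 0 → 1: weight = 2, length = 2, mean = 2/2 ≈ 1.000
Minimum mean = 1.000, attained e.g. along the cycle 0 → 1 → 0 with weight 2 and length 2. So λ(A) = 2/2 = 1.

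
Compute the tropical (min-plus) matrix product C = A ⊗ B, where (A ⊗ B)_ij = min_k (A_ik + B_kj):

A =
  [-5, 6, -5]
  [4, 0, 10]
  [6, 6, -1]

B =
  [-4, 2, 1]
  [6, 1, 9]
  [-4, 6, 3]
A ⊗ B =
  [-9, -3, -4]
  [0, 1, 5]
  [-5, 5, 2]

Apply the min-plus product entry-by-entry:
  C[0][0] = min over k of (A[0][0] + B[0][0] = -5 + -4 = -9, A[0][1] + B[1][0] = 6 + 6 = 12, A[0][2] + B[2][0] = -5 + -4 = -9) = -9 (attained at k = 0)
  C[0][1] = min over k of (A[0][0] + B[0][1] = -5 + 2 = -3, A[0][1] + B[1][1] = 6 + 1 = 7, A[0][2] + B[2][1] = -5 + 6 = 1) = -3 (attained at k = 0)
  C[0][2] = min over k of (A[0][0] + B[0][2] = -5 + 1 = -4, A[0][1] + B[1][2] = 6 + 9 = 15, A[0][2] + B[2][2] = -5 + 3 = -2) = -4 (attained at k = 0)
  C[1][0] = min over k of (A[1][0] + B[0][0] = 4 + -4 = 0, A[1][1] + B[1][0] = 0 + 6 = 6, A[1][2] + B[2][0] = 10 + -4 = 6) = 0 (attained at k = 0)
  C[1][1] = min over k of (A[1][0] + B[0][1] = 4 + 2 = 6, A[1][1] + B[1][1] = 0 + 1 = 1, A[1][2] + B[2][1] = 10 + 6 = 16) = 1 (attained at k = 1)
  C[1][2] = min over k of (A[1][0] + B[0][2] = 4 + 1 = 5, A[1][1] + B[1][2] = 0 + 9 = 9, A[1][2] + B[2][2] = 10 + 3 = 13) = 5 (attained at k = 0)
  C[2][0] = min over k of (A[2][0] + B[0][0] = 6 + -4 = 2, A[2][1] + B[1][0] = 6 + 6 = 12, A[2][2] + B[2][0] = -1 + -4 = -5) = -5 (attained at k = 2)
  C[2][1] = min over k of (A[2][0] + B[0][1] = 6 + 2 = 8, A[2][1] + B[1][1] = 6 + 1 = 7, A[2][2] + B[2][1] = -1 + 6 = 5) = 5 (attained at k = 2)
  C[2][2] = min over k of (A[2][0] + B[0][2] = 6 + 1 = 7, A[2][1] + B[1][2] = 6 + 9 = 15, A[2][2] + B[2][2] = -1 + 3 = 2) = 2 (attained at k = 2)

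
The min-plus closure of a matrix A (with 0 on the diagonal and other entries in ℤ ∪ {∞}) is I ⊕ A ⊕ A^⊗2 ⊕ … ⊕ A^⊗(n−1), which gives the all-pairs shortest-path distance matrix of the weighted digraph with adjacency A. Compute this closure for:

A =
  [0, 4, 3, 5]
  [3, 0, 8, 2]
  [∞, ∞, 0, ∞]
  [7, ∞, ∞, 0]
Closure =
  [0, 4, 3, 5]
  [3, 0, 6, 2]
  [∞, ∞, 0, ∞]
  [7, 11, 10, 0]

This is the Floyd-Warshall all-pairs shortest-path computation. For each intermediate vertex k = 0, 1, …, 3, update dist[i][j] ← min(dist[i][j], dist[i][k] + dist[k][j]). The final matrix gives, for each (i, j), the minimum total weight of any directed path from i to j (possibly empty when i = j).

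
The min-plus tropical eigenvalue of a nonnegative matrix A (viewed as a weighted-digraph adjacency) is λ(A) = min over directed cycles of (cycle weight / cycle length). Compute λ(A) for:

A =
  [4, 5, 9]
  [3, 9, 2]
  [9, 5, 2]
λ(A) = 2

Enumerate directed cycles and compute their means (weight / length). Sample:
  cycle 0 → 0: weight = 4, length = 1, mean = 4/1 ≈ 4.000
  cycle 1 → 1: weight = 9, length = 1, mean = 9/1 ≈ 9.000
  cycle 2 → 2: weight = 2, length = 1, mean = 2/1 ≈ 2.000
  cycle 0 → 1 → 0: weight = 8, length = 2, mean = 8/2 ≈ 4.000
  cycle 0 → 2 → 0: weight = 18, length = 2, mean = 18/2 ≈ 9.000
  cycle 1 → 0 → 1: weight = 8, length = 2, mean = 8/2 ≈ 4.000
Minimum mean = 2.000, attained e.g. along the cycle 2 → 2 with weight 2 and length 1. So λ(A) = 2/1 = 2.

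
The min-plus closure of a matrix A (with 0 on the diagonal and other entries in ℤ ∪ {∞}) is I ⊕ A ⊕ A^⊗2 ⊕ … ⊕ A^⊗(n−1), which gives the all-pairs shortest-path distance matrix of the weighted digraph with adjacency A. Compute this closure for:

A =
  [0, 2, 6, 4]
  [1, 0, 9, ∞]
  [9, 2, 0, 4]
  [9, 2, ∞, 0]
Closure =
  [0, 2, 6, 4]
  [1, 0, 7, 5]
  [3, 2, 0, 4]
  [3, 2, 9, 0]

This is the Floyd-Warshall all-pairs shortest-path computation. For each intermediate vertex k = 0, 1, …, 3, update dist[i][j] ← min(dist[i][j], dist[i][k] + dist[k][j]). The final matrix gives, for each (i, j), the minimum total weight of any directed path from i to j (possibly empty when i = j).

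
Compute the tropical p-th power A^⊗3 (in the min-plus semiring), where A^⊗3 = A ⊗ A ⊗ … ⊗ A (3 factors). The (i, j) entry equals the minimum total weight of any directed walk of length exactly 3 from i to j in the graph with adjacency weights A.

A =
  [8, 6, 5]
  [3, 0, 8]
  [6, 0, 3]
A^⊗3 =
  [8, 5, 11]
  [3, 0, 8]
  [3, 0, 8]

Each entry (A^⊗3)_ij equals the minimum over all length-3 walks i = v_0 → v_1 → … → v_3 = j of Σ_t A[v_t][v_{t+1}]. For example, for (i, j) = (0, 2) we minimise over 9 possible intermediate vertex sequences; the minimum is 11, attained along the walk 0 → 2 → 2 → 2.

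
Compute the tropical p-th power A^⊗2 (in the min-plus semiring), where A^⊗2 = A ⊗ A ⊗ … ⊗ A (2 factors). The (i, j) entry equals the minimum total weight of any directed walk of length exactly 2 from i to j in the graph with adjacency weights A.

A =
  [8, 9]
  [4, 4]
A^⊗2 =
  [13, 13]
  [8, 8]

Each entry (A^⊗2)_ij equals the minimum over all length-2 walks i = v_0 → v_1 → … → v_2 = j of Σ_t A[v_t][v_{t+1}]. For example, for (i, j) = (0, 1) we minimise over 2 possible intermediate vertex sequences; the minimum is 13, attained along the walk 0 → 1 → 1.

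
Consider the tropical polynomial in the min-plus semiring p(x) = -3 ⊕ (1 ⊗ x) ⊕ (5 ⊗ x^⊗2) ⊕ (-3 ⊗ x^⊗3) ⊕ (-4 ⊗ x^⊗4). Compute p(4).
p(4) = -3

A tropical monomial a ⊗ x^⊗i evaluates to a + i · x. Evaluating each term at x = 4:
  Term 0 contributes -3 + 0 · 4 = -3
  Term 1 contributes 1 + 1 · 4 = 5
  Term 2 contributes 5 + 2 · 4 = 13
  Term 3 contributes -3 + 3 · 4 = 9
  Term 4 contributes -4 + 4 · 4 = 12
p(4) = ⊕ of these = min[-3, 5, 13, 9, 12] = -3.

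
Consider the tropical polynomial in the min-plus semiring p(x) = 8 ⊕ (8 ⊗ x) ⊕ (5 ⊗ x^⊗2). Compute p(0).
p(0) = 5

A tropical monomial a ⊗ x^⊗i evaluates to a + i · x. Evaluating each term at x = 0:
  Term 0 contributes 8 + 0 · 0 = 8
  Term 1 contributes 8 + 1 · 0 = 8
  Term 2 contributes 5 + 2 · 0 = 5
p(0) = ⊕ of these = min[8, 8, 5] = 5.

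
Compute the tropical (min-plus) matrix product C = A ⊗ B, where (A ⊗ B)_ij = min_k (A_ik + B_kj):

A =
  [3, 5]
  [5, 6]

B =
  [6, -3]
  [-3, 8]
A ⊗ B =
  [2, 0]
  [3, 2]

Apply the min-plus product entry-by-entry:
  C[0][0] = min over k of (A[0][0] + B[0][0] = 3 + 6 = 9, A[0][1] + B[1][0] = 5 + -3 = 2) = 2 (attained at k = 1)
  C[0][1] = min over k of (A[0][0] + B[0][1] = 3 + -3 = 0, A[0][1] + B[1][1] = 5 + 8 = 13) = 0 (attained at k = 0)
  C[1][0] = min over k of (A[1][0] + B[0][0] = 5 + 6 = 11, A[1][1] + B[1][0] = 6 + -3 = 3) = 3 (attained at k = 1)
  C[1][1] = min over k of (A[1][0] + B[0][1] = 5 + -3 = 2, A[1][1] + B[1][1] = 6 + 8 = 14) = 2 (attained at k = 0)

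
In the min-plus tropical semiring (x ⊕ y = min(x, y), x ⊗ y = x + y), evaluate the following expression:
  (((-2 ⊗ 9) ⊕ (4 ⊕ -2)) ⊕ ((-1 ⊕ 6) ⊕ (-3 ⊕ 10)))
(((-2 ⊗ 9) ⊕ (4 ⊕ -2)) ⊕ ((-1 ⊕ 6) ⊕ (-3 ⊕ 10))) = -3

Expand innermost to outermost. Recall ⊕ takes the minimum of its arguments and ⊗ takes their sum. Working out the expression (((-2 ⊗ 9) ⊕ (4 ⊕ -2)) ⊕ ((-1 ⊕ 6) ⊕ (-3 ⊕ 10))) gives -3.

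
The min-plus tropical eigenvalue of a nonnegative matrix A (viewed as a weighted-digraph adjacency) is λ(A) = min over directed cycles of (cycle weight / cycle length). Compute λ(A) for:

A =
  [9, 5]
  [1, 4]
λ(A) = 3

Enumerate directed cycles and compute their means (weight / length). Sample:
  cycle 0 → 0: weight = 9, length = 1, mean = 9/1 ≈ 9.000
  cycle 1 → 1: weight = 4, length = 1, mean = 4/1 ≈ 4.000
  cycle 0 → 1 → 0: weight = 6, length = 2, mean = 6/2 ≈ 3.000
  cycle 1 → 0 → 1: weight = 6, length = 2, mean = 6/2 ≈ 3.000
Minimum mean = 3.000, attained e.g. along the cycle 0 → 1 → 0 with weight 6 and length 2. So λ(A) = 6/2 = 3.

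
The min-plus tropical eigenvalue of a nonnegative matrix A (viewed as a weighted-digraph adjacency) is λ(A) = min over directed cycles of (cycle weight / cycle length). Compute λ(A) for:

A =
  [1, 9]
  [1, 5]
λ(A) = 1

Enumerate directed cycles and compute their means (weight / length). Sample:
  cycle 0 → 0: weight = 1, length = 1, mean = 1/1 ≈ 1.000
  cycle 1 → 1: weight = 5, length = 1, mean = 5/1 ≈ 5.000
  cycle 0 → 1 → 0: weight = 10, length = 2, mean = 10/2 ≈ 5.000
  cycle 1 → 0 → 1: weight = 10, length = 2, mean = 10/2 ≈ 5.000
Minimum mean = 1.000, attained e.g. along the cycle 0 → 0 with weight 1 and length 1. So λ(A) = 1/1 = 1.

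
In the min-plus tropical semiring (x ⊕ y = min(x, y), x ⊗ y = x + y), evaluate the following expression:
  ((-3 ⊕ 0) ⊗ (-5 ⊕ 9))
((-3 ⊕ 0) ⊗ (-5 ⊕ 9)) = -8

Expand innermost to outermost. Recall ⊕ takes the minimum of its arguments and ⊗ takes their sum. Working out the expression ((-3 ⊕ 0) ⊗ (-5 ⊕ 9)) gives -8.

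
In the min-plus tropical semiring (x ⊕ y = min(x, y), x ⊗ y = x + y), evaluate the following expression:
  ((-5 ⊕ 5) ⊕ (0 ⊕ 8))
((-5 ⊕ 5) ⊕ (0 ⊕ 8)) = -5

Expand innermost to outermost. Recall ⊕ takes the minimum of its arguments and ⊗ takes their sum. Working out the expression ((-5 ⊕ 5) ⊕ (0 ⊕ 8)) gives -5.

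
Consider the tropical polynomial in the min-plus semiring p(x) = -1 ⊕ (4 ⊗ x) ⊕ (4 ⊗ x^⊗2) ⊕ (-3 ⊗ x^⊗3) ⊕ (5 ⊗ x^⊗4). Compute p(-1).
p(-1) = -6

A tropical monomial a ⊗ x^⊗i evaluates to a + i · x. Evaluating each term at x = -1:
  Term 0 contributes -1 + 0 · -1 = -1
  Term 1 contributes 4 + 1 · -1 = 3
  Term 2 contributes 4 + 2 · -1 = 2
  Term 3 contributes -3 + 3 · -1 = -6
  Term 4 contributes 5 + 4 · -1 = 1
p(-1) = ⊕ of these = min[-1, 3, 2, -6, 1] = -6.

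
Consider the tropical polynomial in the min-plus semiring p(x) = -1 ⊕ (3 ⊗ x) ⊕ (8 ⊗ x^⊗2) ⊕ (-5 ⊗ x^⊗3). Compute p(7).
p(7) = -1

A tropical monomial a ⊗ x^⊗i evaluates to a + i · x. Evaluating each term at x = 7:
  Term 0 contributes -1 + 0 · 7 = -1
  Term 1 contributes 3 + 1 · 7 = 10
  Term 2 contributes 8 + 2 · 7 = 22
  Term 3 contributes -5 + 3 · 7 = 16
p(7) = ⊕ of these = min[-1, 10, 22, 16] = -1.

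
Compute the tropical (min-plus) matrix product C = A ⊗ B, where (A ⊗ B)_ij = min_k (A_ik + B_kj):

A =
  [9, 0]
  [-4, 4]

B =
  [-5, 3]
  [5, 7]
A ⊗ B =
  [4, 7]
  [-9, -1]

Apply the min-plus product entry-by-entry:
  C[0][0] = min over k of (A[0][0] + B[0][0] = 9 + -5 = 4, A[0][1] + B[1][0] = 0 + 5 = 5) = 4 (attained at k = 0)
  C[0][1] = min over k of (A[0][0] + B[0][1] = 9 + 3 = 12, A[0][1] + B[1][1] = 0 + 7 = 7) = 7 (attained at k = 1)
  C[1][0] = min over k of (A[1][0] + B[0][0] = -4 + -5 = -9, A[1][1] + B[1][0] = 4 + 5 = 9) = -9 (attained at k = 0)
  C[1][1] = min over k of (A[1][0] + B[0][1] = -4 + 3 = -1, A[1][1] + B[1][1] = 4 + 7 = 11) = -1 (attained at k = 0)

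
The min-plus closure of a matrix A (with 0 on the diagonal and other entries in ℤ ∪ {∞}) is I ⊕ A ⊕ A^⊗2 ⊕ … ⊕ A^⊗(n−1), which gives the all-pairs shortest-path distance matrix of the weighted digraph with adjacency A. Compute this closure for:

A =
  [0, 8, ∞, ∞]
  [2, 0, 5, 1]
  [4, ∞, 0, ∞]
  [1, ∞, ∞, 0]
Closure =
  [0, 8, 13, 9]
  [2, 0, 5, 1]
  [4, 12, 0, 13]
  [1, 9, 14, 0]

This is the Floyd-Warshall all-pairs shortest-path computation. For each intermediate vertex k = 0, 1, …, 3, update dist[i][j] ← min(dist[i][j], dist[i][k] + dist[k][j]). The final matrix gives, for each (i, j), the minimum total weight of any directed path from i to j (possibly empty when i = j).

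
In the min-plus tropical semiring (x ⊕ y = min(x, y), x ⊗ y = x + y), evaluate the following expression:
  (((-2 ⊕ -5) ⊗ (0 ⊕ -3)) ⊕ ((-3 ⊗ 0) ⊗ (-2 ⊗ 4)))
(((-2 ⊕ -5) ⊗ (0 ⊕ -3)) ⊕ ((-3 ⊗ 0) ⊗ (-2 ⊗ 4))) = -8

Expand innermost to outermost. Recall ⊕ takes the minimum of its arguments and ⊗ takes their sum. Working out the expression (((-2 ⊕ -5) ⊗ (0 ⊕ -3)) ⊕ ((-3 ⊗ 0) ⊗ (-2 ⊗ 4))) gives -8.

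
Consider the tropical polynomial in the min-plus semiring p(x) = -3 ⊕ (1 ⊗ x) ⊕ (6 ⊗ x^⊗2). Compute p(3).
p(3) = -3

A tropical monomial a ⊗ x^⊗i evaluates to a + i · x. Evaluating each term at x = 3:
  Term 0 contributes -3 + 0 · 3 = -3
  Term 1 contributes 1 + 1 · 3 = 4
  Term 2 contributes 6 + 2 · 3 = 12
p(3) = ⊕ of these = min[-3, 4, 12] = -3.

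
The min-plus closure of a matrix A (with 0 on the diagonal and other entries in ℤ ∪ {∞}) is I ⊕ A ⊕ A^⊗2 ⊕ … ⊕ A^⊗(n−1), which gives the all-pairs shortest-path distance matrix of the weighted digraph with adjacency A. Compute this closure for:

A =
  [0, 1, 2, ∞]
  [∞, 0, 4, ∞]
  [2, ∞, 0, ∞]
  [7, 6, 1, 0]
Closure =
  [0, 1, 2, ∞]
  [6, 0, 4, ∞]
  [2, 3, 0, ∞]
  [3, 4, 1, 0]

This is the Floyd-Warshall all-pairs shortest-path computation. For each intermediate vertex k = 0, 1, …, 3, update dist[i][j] ← min(dist[i][j], dist[i][k] + dist[k][j]). The final matrix gives, for each (i, j), the minimum total weight of any directed path from i to j (possibly empty when i = j).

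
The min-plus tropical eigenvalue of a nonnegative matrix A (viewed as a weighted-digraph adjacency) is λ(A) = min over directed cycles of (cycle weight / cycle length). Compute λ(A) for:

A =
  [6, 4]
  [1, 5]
λ(A) = 5/2

Enumerate directed cycles and compute their means (weight / length). Sample:
  cycle 0 → 0: weight = 6, length = 1, mean = 6/1 ≈ 6.000
  cycle 1 → 1: weight = 5, length = 1, mean = 5/1 ≈ 5.000
  cycle 0 → 1 → 0: weight = 5, length = 2, mean = 5/2 ≈ 2.500
  cycle 1 → 0 → 1: weight = 5, length = 2, mean = 5/2 ≈ 2.500
Minimum mean = 2.500, attained e.g. along the cycle 0 → 1 → 0 with weight 5 and length 2. So λ(A) = 5/2 = 5/2.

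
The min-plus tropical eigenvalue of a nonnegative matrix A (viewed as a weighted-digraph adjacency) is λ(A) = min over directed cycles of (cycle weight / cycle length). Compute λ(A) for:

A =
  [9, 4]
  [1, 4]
λ(A) = 5/2

Enumerate directed cycles and compute their means (weight / length). Sample:
  cycle 0 → 0: weight = 9, length = 1, mean = 9/1 ≈ 9.000
  cycle 1 → 1: weight = 4, length = 1, mean = 4/1 ≈ 4.000
  cycle 0 → 1 → 0: weight = 5, length = 2, mean = 5/2 ≈ 2.500
  cycle 1 → 0 → 1: weight = 5, length = 2, mean = 5/2 ≈ 2.500
Minimum mean = 2.500, attained e.g. along the cycle 0 → 1 → 0 with weight 5 and length 2. So λ(A) = 5/2 = 5/2.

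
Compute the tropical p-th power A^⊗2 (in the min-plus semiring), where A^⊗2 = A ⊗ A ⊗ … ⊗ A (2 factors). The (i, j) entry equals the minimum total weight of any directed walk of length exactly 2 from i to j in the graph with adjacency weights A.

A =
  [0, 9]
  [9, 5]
A^⊗2 =
  [0, 9]
  [9, 10]

Each entry (A^⊗2)_ij equals the minimum over all length-2 walks i = v_0 → v_1 → … → v_2 = j of Σ_t A[v_t][v_{t+1}]. For example, for (i, j) = (0, 1) we minimise over 2 possible intermediate vertex sequences; the minimum is 9, attained along the walk 0 → 0 → 1.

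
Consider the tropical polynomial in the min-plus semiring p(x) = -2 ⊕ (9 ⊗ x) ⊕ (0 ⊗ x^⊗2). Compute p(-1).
p(-1) = -2

A tropical monomial a ⊗ x^⊗i evaluates to a + i · x. Evaluating each term at x = -1:
  Term 0 contributes -2 + 0 · -1 = -2
  Term 1 contributes 9 + 1 · -1 = 8
  Term 2 contributes 0 + 2 · -1 = -2
p(-1) = ⊕ of these = min[-2, 8, -2] = -2.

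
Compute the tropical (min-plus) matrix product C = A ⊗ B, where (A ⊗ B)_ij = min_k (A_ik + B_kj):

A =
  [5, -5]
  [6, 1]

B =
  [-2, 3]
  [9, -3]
A ⊗ B =
  [3, -8]
  [4, -2]

Apply the min-plus product entry-by-entry:
  C[0][0] = min over k of (A[0][0] + B[0][0] = 5 + -2 = 3, A[0][1] + B[1][0] = -5 + 9 = 4) = 3 (attained at k = 0)
  C[0][1] = min over k of (A[0][0] + B[0][1] = 5 + 3 = 8, A[0][1] + B[1][1] = -5 + -3 = -8) = -8 (attained at k = 1)
  C[1][0] = min over k of (A[1][0] + B[0][0] = 6 + -2 = 4, A[1][1] + B[1][0] = 1 + 9 = 10) = 4 (attained at k = 0)
  C[1][1] = min over k of (A[1][0] + B[0][1] = 6 + 3 = 9, A[1][1] + B[1][1] = 1 + -3 = -2) = -2 (attained at k = 1)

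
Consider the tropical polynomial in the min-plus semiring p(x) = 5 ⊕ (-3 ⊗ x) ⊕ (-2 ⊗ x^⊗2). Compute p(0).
p(0) = -3

A tropical monomial a ⊗ x^⊗i evaluates to a + i · x. Evaluating each term at x = 0:
  Term 0 contributes 5 + 0 · 0 = 5
  Term 1 contributes -3 + 1 · 0 = -3
  Term 2 contributes -2 + 2 · 0 = -2
p(0) = ⊕ of these = min[5, -3, -2] = -3.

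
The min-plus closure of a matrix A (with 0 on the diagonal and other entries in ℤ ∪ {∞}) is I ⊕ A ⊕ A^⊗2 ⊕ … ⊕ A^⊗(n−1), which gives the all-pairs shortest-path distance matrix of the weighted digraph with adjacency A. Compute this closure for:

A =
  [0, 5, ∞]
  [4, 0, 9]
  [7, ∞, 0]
Closure =
  [0, 5, 14]
  [4, 0, 9]
  [7, 12, 0]

This is the Floyd-Warshall all-pairs shortest-path computation. For each intermediate vertex k = 0, 1, …, 2, update dist[i][j] ← min(dist[i][j], dist[i][k] + dist[k][j]). The final matrix gives, for each (i, j), the minimum total weight of any directed path from i to j (possibly empty when i = j).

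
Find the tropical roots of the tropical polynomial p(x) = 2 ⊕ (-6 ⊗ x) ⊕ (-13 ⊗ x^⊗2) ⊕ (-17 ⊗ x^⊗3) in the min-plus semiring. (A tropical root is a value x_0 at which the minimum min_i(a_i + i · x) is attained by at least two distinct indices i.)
Roots: {4, 7, 8}

Each tropical root is a break point of the lower envelope of the lines y = a_i + i · x (there are 4 lines, with slopes 0, 1, ..., 3). Only the lines that attain the minimum somewhere contribute to roots; other lines are dominated. Here the surviving (envelope) indices are i = 3, i = 2, i = 1, i = 0.
Intersections between consecutive envelope lines give the roots: for adjacent envelope indices i < j the intersection is x = (a_i − a_j) / (j − i). Reading off the sorted break points: {4, 7, 8}.
Verification: at each break x_0, at least two indices attain the minimum of min_i(a_i + i · x_0).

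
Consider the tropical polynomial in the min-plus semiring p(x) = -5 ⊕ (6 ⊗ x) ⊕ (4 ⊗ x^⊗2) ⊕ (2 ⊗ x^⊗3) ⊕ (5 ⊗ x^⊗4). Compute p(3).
p(3) = -5

A tropical monomial a ⊗ x^⊗i evaluates to a + i · x. Evaluating each term at x = 3:
  Term 0 contributes -5 + 0 · 3 = -5
  Term 1 contributes 6 + 1 · 3 = 9
  Term 2 contributes 4 + 2 · 3 = 10
  Term 3 contributes 2 + 3 · 3 = 11
  Term 4 contributes 5 + 4 · 3 = 17
p(3) = ⊕ of these = min[-5, 9, 10, 11, 17] = -5.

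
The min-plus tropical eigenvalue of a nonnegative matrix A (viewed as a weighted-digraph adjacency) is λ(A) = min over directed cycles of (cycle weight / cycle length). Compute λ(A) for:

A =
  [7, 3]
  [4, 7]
λ(A) = 7/2

Enumerate directed cycles and compute their means (weight / length). Sample:
  cycle 0 → 0: weight = 7, length = 1, mean = 7/1 ≈ 7.000
  cycle 1 → 1: weight = 7, length = 1, mean = 7/1 ≈ 7.000
  cycle 0 → 1 → 0: weight = 7, length = 2, mean = 7/2 ≈ 3.500
  cycle 1 → 0 → 1: weight = 7, length = 2, mean = 7/2 ≈ 3.500
Minimum mean = 3.500, attained e.g. along the cycle 0 → 1 → 0 with weight 7 and length 2. So λ(A) = 7/2 = 7/2.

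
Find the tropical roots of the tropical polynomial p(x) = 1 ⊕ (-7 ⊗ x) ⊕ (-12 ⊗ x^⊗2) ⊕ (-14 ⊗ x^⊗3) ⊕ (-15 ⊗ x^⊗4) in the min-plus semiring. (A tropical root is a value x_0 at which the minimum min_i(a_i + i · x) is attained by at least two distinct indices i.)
Roots: {1, 2, 5, 8}

Each tropical root is a break point of the lower envelope of the lines y = a_i + i · x (there are 5 lines, with slopes 0, 1, ..., 4). Only the lines that attain the minimum somewhere contribute to roots; other lines are dominated. Here the surviving (envelope) indices are i = 4, i = 3, i = 2, i = 1, i = 0.
Intersections between consecutive envelope lines give the roots: for adjacent envelope indices i < j the intersection is x = (a_i − a_j) / (j − i). Reading off the sorted break points: {1, 2, 5, 8}.
Verification: at each break x_0, at least two indices attain the minimum of min_i(a_i + i · x_0).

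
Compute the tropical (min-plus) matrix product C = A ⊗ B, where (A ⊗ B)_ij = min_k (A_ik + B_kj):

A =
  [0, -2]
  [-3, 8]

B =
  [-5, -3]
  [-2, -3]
A ⊗ B =
  [-5, -5]
  [-8, -6]

Apply the min-plus product entry-by-entry:
  C[0][0] = min over k of (A[0][0] + B[0][0] = 0 + -5 = -5, A[0][1] + B[1][0] = -2 + -2 = -4) = -5 (attained at k = 0)
  C[0][1] = min over k of (A[0][0] + B[0][1] = 0 + -3 = -3, A[0][1] + B[1][1] = -2 + -3 = -5) = -5 (attained at k = 1)
  C[1][0] = min over k of (A[1][0] + B[0][0] = -3 + -5 = -8, A[1][1] + B[1][0] = 8 + -2 = 6) = -8 (attained at k = 0)
  C[1][1] = min over k of (A[1][0] + B[0][1] = -3 + -3 = -6, A[1][1] + B[1][1] = 8 + -3 = 5) = -6 (attained at k = 0)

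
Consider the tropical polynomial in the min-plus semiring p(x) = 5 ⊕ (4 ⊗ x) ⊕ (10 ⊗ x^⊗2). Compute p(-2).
p(-2) = 2

A tropical monomial a ⊗ x^⊗i evaluates to a + i · x. Evaluating each term at x = -2:
  Term 0 contributes 5 + 0 · -2 = 5
  Term 1 contributes 4 + 1 · -2 = 2
  Term 2 contributes 10 + 2 · -2 = 6
p(-2) = ⊕ of these = min[5, 2, 6] = 2.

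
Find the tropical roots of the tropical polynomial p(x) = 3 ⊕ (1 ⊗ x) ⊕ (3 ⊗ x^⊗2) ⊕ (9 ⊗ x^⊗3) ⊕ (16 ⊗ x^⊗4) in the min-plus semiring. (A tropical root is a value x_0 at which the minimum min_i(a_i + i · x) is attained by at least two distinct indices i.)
Roots: {-7, -6, -2, 2}

Each tropical root is a break point of the lower envelope of the lines y = a_i + i · x (there are 5 lines, with slopes 0, 1, ..., 4). Only the lines that attain the minimum somewhere contribute to roots; other lines are dominated. Here the surviving (envelope) indices are i = 4, i = 3, i = 2, i = 1, i = 0.
Intersections between consecutive envelope lines give the roots: for adjacent envelope indices i < j the intersection is x = (a_i − a_j) / (j − i). Reading off the sorted break points: {-7, -6, -2, 2}.
Verification: at each break x_0, at least two indices attain the minimum of min_i(a_i + i · x_0).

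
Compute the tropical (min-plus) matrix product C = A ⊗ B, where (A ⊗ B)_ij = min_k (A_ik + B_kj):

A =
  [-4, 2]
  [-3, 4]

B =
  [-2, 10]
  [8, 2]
A ⊗ B =
  [-6, 4]
  [-5, 6]

Apply the min-plus product entry-by-entry:
  C[0][0] = min over k of (A[0][0] + B[0][0] = -4 + -2 = -6, A[0][1] + B[1][0] = 2 + 8 = 10) = -6 (attained at k = 0)
  C[0][1] = min over k of (A[0][0] + B[0][1] = -4 + 10 = 6, A[0][1] + B[1][1] = 2 + 2 = 4) = 4 (attained at k = 1)
  C[1][0] = min over k of (A[1][0] + B[0][0] = -3 + -2 = -5, A[1][1] + B[1][0] = 4 + 8 = 12) = -5 (attained at k = 0)
  C[1][1] = min over k of (A[1][0] + B[0][1] = -3 + 10 = 7, A[1][1] + B[1][1] = 4 + 2 = 6) = 6 (attained at k = 1)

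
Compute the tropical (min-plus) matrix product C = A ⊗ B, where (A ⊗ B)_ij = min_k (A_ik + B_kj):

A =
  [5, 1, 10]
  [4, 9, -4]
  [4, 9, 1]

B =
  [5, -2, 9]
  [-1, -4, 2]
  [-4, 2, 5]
A ⊗ B =
  [0, -3, 3]
  [-8, -2, 1]
  [-3, 2, 6]

Apply the min-plus product entry-by-entry:
  C[0][0] = min over k of (A[0][0] + B[0][0] = 5 + 5 = 10, A[0][1] + B[1][0] = 1 + -1 = 0, A[0][2] + B[2][0] = 10 + -4 = 6) = 0 (attained at k = 1)
  C[0][1] = min over k of (A[0][0] + B[0][1] = 5 + -2 = 3, A[0][1] + B[1][1] = 1 + -4 = -3, A[0][2] + B[2][1] = 10 + 2 = 12) = -3 (attained at k = 1)
  C[0][2] = min over k of (A[0][0] + B[0][2] = 5 + 9 = 14, A[0][1] + B[1][2] = 1 + 2 = 3, A[0][2] + B[2][2] = 10 + 5 = 15) = 3 (attained at k = 1)
  C[1][0] = min over k of (A[1][0] + B[0][0] = 4 + 5 = 9, A[1][1] + B[1][0] = 9 + -1 = 8, A[1][2] + B[2][0] = -4 + -4 = -8) = -8 (attained at k = 2)
  C[1][1] = min over k of (A[1][0] + B[0][1] = 4 + -2 = 2, A[1][1] + B[1][1] = 9 + -4 = 5, A[1][2] + B[2][1] = -4 + 2 = -2) = -2 (attained at k = 2)
  C[1][2] = min over k of (A[1][0] + B[0][2] = 4 + 9 = 13, A[1][1] + B[1][2] = 9 + 2 = 11, A[1][2] + B[2][2] = -4 + 5 = 1) = 1 (attained at k = 2)
  C[2][0] = min over k of (A[2][0] + B[0][0] = 4 + 5 = 9, A[2][1] + B[1][0] = 9 + -1 = 8, A[2][2] + B[2][0] = 1 + -4 = -3) = -3 (attained at k = 2)
  C[2][1] = min over k of (A[2][0] + B[0][1] = 4 + -2 = 2, A[2][1] + B[1][1] = 9 + -4 = 5, A[2][2] + B[2][1] = 1 + 2 = 3) = 2 (attained at k = 0)
  C[2][2] = min over k of (A[2][0] + B[0][2] = 4 + 9 = 13, A[2][1] + B[1][2] = 9 + 2 = 11, A[2][2] + B[2][2] = 1 + 5 = 6) = 6 (attained at k = 2)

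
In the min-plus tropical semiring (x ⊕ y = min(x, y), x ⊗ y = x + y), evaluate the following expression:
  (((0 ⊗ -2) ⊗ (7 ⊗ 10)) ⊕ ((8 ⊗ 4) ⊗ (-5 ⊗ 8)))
(((0 ⊗ -2) ⊗ (7 ⊗ 10)) ⊕ ((8 ⊗ 4) ⊗ (-5 ⊗ 8))) = 15

Expand innermost to outermost. Recall ⊕ takes the minimum of its arguments and ⊗ takes their sum. Working out the expression (((0 ⊗ -2) ⊗ (7 ⊗ 10)) ⊕ ((8 ⊗ 4) ⊗ (-5 ⊗ 8))) gives 15.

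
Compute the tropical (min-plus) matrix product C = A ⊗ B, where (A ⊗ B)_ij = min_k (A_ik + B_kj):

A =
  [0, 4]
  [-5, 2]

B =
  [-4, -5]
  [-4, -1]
A ⊗ B =
  [-4, -5]
  [-9, -10]

Apply the min-plus product entry-by-entry:
  C[0][0] = min over k of (A[0][0] + B[0][0] = 0 + -4 = -4, A[0][1] + B[1][0] = 4 + -4 = 0) = -4 (attained at k = 0)
  C[0][1] = min over k of (A[0][0] + B[0][1] = 0 + -5 = -5, A[0][1] + B[1][1] = 4 + -1 = 3) = -5 (attained at k = 0)
  C[1][0] = min over k of (A[1][0] + B[0][0] = -5 + -4 = -9, A[1][1] + B[1][0] = 2 + -4 = -2) = -9 (attained at k = 0)
  C[1][1] = min over k of (A[1][0] + B[0][1] = -5 + -5 = -10, A[1][1] + B[1][1] = 2 + -1 = 1) = -10 (attained at k = 0)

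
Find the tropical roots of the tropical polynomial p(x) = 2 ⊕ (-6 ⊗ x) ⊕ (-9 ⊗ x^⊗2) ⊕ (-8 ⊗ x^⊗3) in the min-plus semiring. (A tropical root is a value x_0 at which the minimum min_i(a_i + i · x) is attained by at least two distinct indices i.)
Roots: {-1, 3, 8}

Each tropical root is a break point of the lower envelope of the lines y = a_i + i · x (there are 4 lines, with slopes 0, 1, ..., 3). Only the lines that attain the minimum somewhere contribute to roots; other lines are dominated. Here the surviving (envelope) indices are i = 3, i = 2, i = 1, i = 0.
Intersections between consecutive envelope lines give the roots: for adjacent envelope indices i < j the intersection is x = (a_i − a_j) / (j − i). Reading off the sorted break points: {-1, 3, 8}.
Verification: at each break x_0, at least two indices attain the minimum of min_i(a_i + i · x_0).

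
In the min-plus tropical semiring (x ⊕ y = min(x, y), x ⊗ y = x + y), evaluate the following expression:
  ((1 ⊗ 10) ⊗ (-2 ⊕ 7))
((1 ⊗ 10) ⊗ (-2 ⊕ 7)) = 9

Expand innermost to outermost. Recall ⊕ takes the minimum of its arguments and ⊗ takes their sum. Working out the expression ((1 ⊗ 10) ⊗ (-2 ⊕ 7)) gives 9.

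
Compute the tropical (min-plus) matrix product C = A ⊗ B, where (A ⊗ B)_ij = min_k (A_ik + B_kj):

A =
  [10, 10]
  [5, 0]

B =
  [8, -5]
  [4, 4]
A ⊗ B =
  [14, 5]
  [4, 0]

Apply the min-plus product entry-by-entry:
  C[0][0] = min over k of (A[0][0] + B[0][0] = 10 + 8 = 18, A[0][1] + B[1][0] = 10 + 4 = 14) = 14 (attained at k = 1)
  C[0][1] = min over k of (A[0][0] + B[0][1] = 10 + -5 = 5, A[0][1] + B[1][1] = 10 + 4 = 14) = 5 (attained at k = 0)
  C[1][0] = min over k of (A[1][0] + B[0][0] = 5 + 8 = 13, A[1][1] + B[1][0] = 0 + 4 = 4) = 4 (attained at k = 1)
  C[1][1] = min over k of (A[1][0] + B[0][1] = 5 + -5 = 0, A[1][1] + B[1][1] = 0 + 4 = 4) = 0 (attained at k = 0)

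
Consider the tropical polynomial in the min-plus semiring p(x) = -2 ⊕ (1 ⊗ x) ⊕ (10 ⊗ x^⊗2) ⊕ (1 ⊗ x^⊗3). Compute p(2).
p(2) = -2

A tropical monomial a ⊗ x^⊗i evaluates to a + i · x. Evaluating each term at x = 2:
  Term 0 contributes -2 + 0 · 2 = -2
  Term 1 contributes 1 + 1 · 2 = 3
  Term 2 contributes 10 + 2 · 2 = 14
  Term 3 contributes 1 + 3 · 2 = 7
p(2) = ⊕ of these = min[-2, 3, 14, 7] = -2.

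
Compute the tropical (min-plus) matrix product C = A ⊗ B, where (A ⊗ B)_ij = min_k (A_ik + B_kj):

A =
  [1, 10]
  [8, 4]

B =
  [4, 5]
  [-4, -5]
A ⊗ B =
  [5, 5]
  [0, -1]

Apply the min-plus product entry-by-entry:
  C[0][0] = min over k of (A[0][0] + B[0][0] = 1 + 4 = 5, A[0][1] + B[1][0] = 10 + -4 = 6) = 5 (attained at k = 0)
  C[0][1] = min over k of (A[0][0] + B[0][1] = 1 + 5 = 6, A[0][1] + B[1][1] = 10 + -5 = 5) = 5 (attained at k = 1)
  C[1][0] = min over k of (A[1][0] + B[0][0] = 8 + 4 = 12, A[1][1] + B[1][0] = 4 + -4 = 0) = 0 (attained at k = 1)
  C[1][1] = min over k of (A[1][0] + B[0][1] = 8 + 5 = 13, A[1][1] + B[1][1] = 4 + -5 = -1) = -1 (attained at k = 1)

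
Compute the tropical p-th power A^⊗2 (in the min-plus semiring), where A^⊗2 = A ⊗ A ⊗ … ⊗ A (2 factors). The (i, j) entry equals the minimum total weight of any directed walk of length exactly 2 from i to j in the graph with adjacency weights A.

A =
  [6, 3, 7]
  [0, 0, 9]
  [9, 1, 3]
A^⊗2 =
  [3, 3, 10]
  [0, 0, 7]
  [1, 1, 6]

Each entry (A^⊗2)_ij equals the minimum over all length-2 walks i = v_0 → v_1 → … → v_2 = j of Σ_t A[v_t][v_{t+1}]. For example, for (i, j) = (0, 2) we minimise over 3 possible intermediate vertex sequences; the minimum is 10, attained along the walk 0 → 2 → 2.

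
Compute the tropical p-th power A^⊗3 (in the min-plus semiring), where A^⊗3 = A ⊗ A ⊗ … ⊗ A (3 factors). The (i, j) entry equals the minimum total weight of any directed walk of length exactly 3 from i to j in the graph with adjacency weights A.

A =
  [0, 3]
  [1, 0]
A^⊗3 =
  [0, 3]
  [1, 0]

Each entry (A^⊗3)_ij equals the minimum over all length-3 walks i = v_0 → v_1 → … → v_3 = j of Σ_t A[v_t][v_{t+1}]. For example, for (i, j) = (0, 1) we minimise over 4 possible intermediate vertex sequences; the minimum is 3, attained along the walk 0 → 0 → 0 → 1.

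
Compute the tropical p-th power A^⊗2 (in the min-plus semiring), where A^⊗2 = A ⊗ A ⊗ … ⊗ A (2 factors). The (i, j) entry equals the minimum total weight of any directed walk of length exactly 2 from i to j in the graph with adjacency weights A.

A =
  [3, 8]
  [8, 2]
A^⊗2 =
  [6, 10]
  [10, 4]

Each entry (A^⊗2)_ij equals the minimum over all length-2 walks i = v_0 → v_1 → … → v_2 = j of Σ_t A[v_t][v_{t+1}]. For example, for (i, j) = (0, 1) we minimise over 2 possible intermediate vertex sequences; the minimum is 10, attained along the walk 0 → 1 → 1.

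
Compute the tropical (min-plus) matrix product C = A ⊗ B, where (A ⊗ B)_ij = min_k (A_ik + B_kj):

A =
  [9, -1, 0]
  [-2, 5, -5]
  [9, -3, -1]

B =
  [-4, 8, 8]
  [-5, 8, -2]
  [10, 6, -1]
A ⊗ B =
  [-6, 6, -3]
  [-6, 1, -6]
  [-8, 5, -5]

Apply the min-plus product entry-by-entry:
  C[0][0] = min over k of (A[0][0] + B[0][0] = 9 + -4 = 5, A[0][1] + B[1][0] = -1 + -5 = -6, A[0][2] + B[2][0] = 0 + 10 = 10) = -6 (attained at k = 1)
  C[0][1] = min over k of (A[0][0] + B[0][1] = 9 + 8 = 17, A[0][1] + B[1][1] = -1 + 8 = 7, A[0][2] + B[2][1] = 0 + 6 = 6) = 6 (attained at k = 2)
  C[0][2] = min over k of (A[0][0] + B[0][2] = 9 + 8 = 17, A[0][1] + B[1][2] = -1 + -2 = -3, A[0][2] + B[2][2] = 0 + -1 = -1) = -3 (attained at k = 1)
  C[1][0] = min over k of (A[1][0] + B[0][0] = -2 + -4 = -6, A[1][1] + B[1][0] = 5 + -5 = 0, A[1][2] + B[2][0] = -5 + 10 = 5) = -6 (attained at k = 0)
  C[1][1] = min over k of (A[1][0] + B[0][1] = -2 + 8 = 6, A[1][1] + B[1][1] = 5 + 8 = 13, A[1][2] + B[2][1] = -5 + 6 = 1) = 1 (attained at k = 2)
  C[1][2] = min over k of (A[1][0] + B[0][2] = -2 + 8 = 6, A[1][1] + B[1][2] = 5 + -2 = 3, A[1][2] + B[2][2] = -5 + -1 = -6) = -6 (attained at k = 2)
  C[2][0] = min over k of (A[2][0] + B[0][0] = 9 + -4 = 5, A[2][1] + B[1][0] = -3 + -5 = -8, A[2][2] + B[2][0] = -1 + 10 = 9) = -8 (attained at k = 1)
  C[2][1] = min over k of (A[2][0] + B[0][1] = 9 + 8 = 17, A[2][1] + B[1][1] = -3 + 8 = 5, A[2][2] + B[2][1] = -1 + 6 = 5) = 5 (attained at k = 1)
  C[2][2] = min over k of (A[2][0] + B[0][2] = 9 + 8 = 17, A[2][1] + B[1][2] = -3 + -2 = -5, A[2][2] + B[2][2] = -1 + -1 = -2) = -5 (attained at k = 1)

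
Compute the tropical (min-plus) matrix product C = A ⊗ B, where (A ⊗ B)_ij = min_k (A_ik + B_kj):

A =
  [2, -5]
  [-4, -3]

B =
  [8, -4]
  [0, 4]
A ⊗ B =
  [-5, -2]
  [-3, -8]

Apply the min-plus product entry-by-entry:
  C[0][0] = min over k of (A[0][0] + B[0][0] = 2 + 8 = 10, A[0][1] + B[1][0] = -5 + 0 = -5) = -5 (attained at k = 1)
  C[0][1] = min over k of (A[0][0] + B[0][1] = 2 + -4 = -2, A[0][1] + B[1][1] = -5 + 4 = -1) = -2 (attained at k = 0)
  C[1][0] = min over k of (A[1][0] + B[0][0] = -4 + 8 = 4, A[1][1] + B[1][0] = -3 + 0 = -3) = -3 (attained at k = 1)
  C[1][1] = min over k of (A[1][0] + B[0][1] = -4 + -4 = -8, A[1][1] + B[1][1] = -3 + 4 = 1) = -8 (attained at k = 0)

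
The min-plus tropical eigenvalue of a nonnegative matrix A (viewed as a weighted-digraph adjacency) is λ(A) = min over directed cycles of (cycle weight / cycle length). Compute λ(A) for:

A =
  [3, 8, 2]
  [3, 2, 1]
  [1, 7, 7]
λ(A) = 3/2

Enumerate directed cycles and compute their means (weight / length). Sample:
  cycle 0 → 0: weight = 3, length = 1, mean = 3/1 ≈ 3.000
  cycle 1 → 1: weight = 2, length = 1, mean = 2/1 ≈ 2.000
  cycle 2 → 2: weight = 7, length = 1, mean = 7/1 ≈ 7.000
  cycle 0 → 1 → 0: weight = 11, length = 2, mean = 11/2 ≈ 5.500
  cycle 0 → 2 → 0: weight = 3, length = 2, mean = 3/2 ≈ 1.500
  cycle 1 → 0 → 1: weight = 11, length = 2, mean = 11/2 ≈ 5.500
Minimum mean = 1.500, attained e.g. along the cycle 0 → 2 → 0 with weight 3 and length 2. So λ(A) = 3/2 = 3/2.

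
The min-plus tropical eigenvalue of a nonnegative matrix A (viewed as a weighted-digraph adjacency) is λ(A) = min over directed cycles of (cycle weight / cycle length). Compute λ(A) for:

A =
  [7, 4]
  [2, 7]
λ(A) = 3

Enumerate directed cycles and compute their means (weight / length). Sample:
  cycle 0 → 0: weight = 7, length = 1, mean = 7/1 ≈ 7.000
  cycle 1 → 1: weight = 7, length = 1, mean = 7/1 ≈ 7.000
  cycle 0 → 1 → 0: weight = 6, length = 2, mean = 6/2 ≈ 3.000
  cycle 1 → 0 → 1: weight = 6, length = 2, mean = 6/2 ≈ 3.000
Minimum mean = 3.000, attained e.g. along the cycle 0 → 1 → 0 with weight 6 and length 2. So λ(A) = 6/2 = 3.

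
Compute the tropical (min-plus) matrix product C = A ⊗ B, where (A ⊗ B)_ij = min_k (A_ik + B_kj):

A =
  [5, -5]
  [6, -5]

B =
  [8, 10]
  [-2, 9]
A ⊗ B =
  [-7, 4]
  [-7, 4]

Apply the min-plus product entry-by-entry:
  C[0][0] = min over k of (A[0][0] + B[0][0] = 5 + 8 = 13, A[0][1] + B[1][0] = -5 + -2 = -7) = -7 (attained at k = 1)
  C[0][1] = min over k of (A[0][0] + B[0][1] = 5 + 10 = 15, A[0][1] + B[1][1] = -5 + 9 = 4) = 4 (attained at k = 1)
  C[1][0] = min over k of (A[1][0] + B[0][0] = 6 + 8 = 14, A[1][1] + B[1][0] = -5 + -2 = -7) = -7 (attained at k = 1)
  C[1][1] = min over k of (A[1][0] + B[0][1] = 6 + 10 = 16, A[1][1] + B[1][1] = -5 + 9 = 4) = 4 (attained at k = 1)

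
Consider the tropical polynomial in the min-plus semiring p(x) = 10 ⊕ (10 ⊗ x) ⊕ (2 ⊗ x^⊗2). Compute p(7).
p(7) = 10

A tropical monomial a ⊗ x^⊗i evaluates to a + i · x. Evaluating each term at x = 7:
  Term 0 contributes 10 + 0 · 7 = 10
  Term 1 contributes 10 + 1 · 7 = 17
  Term 2 contributes 2 + 2 · 7 = 16
p(7) = ⊕ of these = min[10, 17, 16] = 10.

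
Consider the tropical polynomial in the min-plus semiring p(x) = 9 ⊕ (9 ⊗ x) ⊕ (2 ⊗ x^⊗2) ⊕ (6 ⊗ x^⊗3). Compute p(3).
p(3) = 8

A tropical monomial a ⊗ x^⊗i evaluates to a + i · x. Evaluating each term at x = 3:
  Term 0 contributes 9 + 0 · 3 = 9
  Term 1 contributes 9 + 1 · 3 = 12
  Term 2 contributes 2 + 2 · 3 = 8
  Term 3 contributes 6 + 3 · 3 = 15
p(3) = ⊕ of these = min[9, 12, 8, 15] = 8.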